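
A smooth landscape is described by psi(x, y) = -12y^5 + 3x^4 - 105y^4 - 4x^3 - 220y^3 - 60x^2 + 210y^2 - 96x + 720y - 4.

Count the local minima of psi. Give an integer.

4

psi separates as a function of x plus a function of y, so ∇psi=0 decouples.
∂psi/∂x = 12(x - 4)(x + 1)(x + 2) = 0 at x ∈ {-2, -1, 4}; ∂psi/∂y = -60(y - 1)(y + 1)(y + 3)(y + 4) = 0 at y ∈ {-4, -3, -1, 1}.
The Hessian is diagonal: diag(psi_xx, psi_yy). Second derivatives: psi_xx(-2)=72, psi_xx(-1)=-60, psi_xx(4)=360; psi_yy(-4)=900, psi_yy(-3)=-480, psi_yy(-1)=720, psi_yy(1)=-2400.
Local minima occur where both diagonal entries positive: (-2, -4), (-2, -1), (4, -4), (4, -1). Count: 4.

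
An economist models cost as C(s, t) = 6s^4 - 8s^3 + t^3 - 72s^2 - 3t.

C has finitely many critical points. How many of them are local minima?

C separates as a function of s plus a function of t, so ∇C=0 decouples.
∂C/∂s = 24s(s - 3)(s + 2) = 0 at s ∈ {-2, 0, 3}; ∂C/∂t = 3(t - 1)(t + 1) = 0 at t ∈ {-1, 1}.
The Hessian is diagonal: diag(C_ss, C_tt). Second derivatives: C_ss(-2)=240, C_ss(0)=-144, C_ss(3)=360; C_tt(-1)=-6, C_tt(1)=6.
Local minima occur where both diagonal entries positive: (-2, 1), (3, 1). Count: 2.

2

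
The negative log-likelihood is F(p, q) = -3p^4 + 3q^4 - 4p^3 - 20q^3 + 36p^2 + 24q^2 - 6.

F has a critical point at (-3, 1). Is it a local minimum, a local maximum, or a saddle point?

The mixed partial ∂²F/∂p∂q is 0, so the Hessian at any point is diag(F_pp, F_qq) = diag(12(-3p^2 - 2p + 6), 12(3q^2 - 10q + 4)).
At (-3, 1): H = diag(-180, -36).
Both eigenvalues are negative, so H is negative definite: a local maximum.

local maximum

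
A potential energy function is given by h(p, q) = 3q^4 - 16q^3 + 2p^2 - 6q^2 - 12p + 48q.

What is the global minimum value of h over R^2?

-178

h(p,q) separates as A(p) + B(q), so its minimum is min A + min B.
A'(p) = 4p - 12 vanishes at p ∈ {3}; B'(q) = 12(q - 4)(q - 1)(q + 1) vanishes at q ∈ {-1, 1, 4}.
Local minima of A (where A''>0): A(3)=-18. Local minima of B: B(-1)=-35, B(4)=-160.
So the global minimum of h is A(3) + B(4) = -18 − 160 = -178, attained at (3, 4).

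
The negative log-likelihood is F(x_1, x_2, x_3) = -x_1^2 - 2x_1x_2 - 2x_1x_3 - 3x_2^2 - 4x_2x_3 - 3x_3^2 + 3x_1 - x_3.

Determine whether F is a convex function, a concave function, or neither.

F is quadratic, so its Hessian is the constant matrix H = [[-2, -2, -2], [-2, -6, -4], [-2, -4, -6]].
Leading principal minors: -2, 8, -24.
Signs alternate −, +, − ⇒ H ≺ 0 ⇒ concave.

concave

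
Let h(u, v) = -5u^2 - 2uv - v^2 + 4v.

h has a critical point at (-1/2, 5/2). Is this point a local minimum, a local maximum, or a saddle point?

local maximum

The Hessian of h is constant: H = [[-10, -2], [-2, -2]].
det(H) = (-10)·(-2) − (-2)² = 16.
det(H) > 0 and tr(H) = -12 < 0, so H is negative definite and the point is a local maximum.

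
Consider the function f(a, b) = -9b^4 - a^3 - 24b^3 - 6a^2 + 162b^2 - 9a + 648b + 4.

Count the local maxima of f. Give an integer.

2

f separates as a function of a plus a function of b, so ∇f=0 decouples.
∂f/∂a = -3(a + 1)(a + 3) = 0 at a ∈ {-3, -1}; ∂f/∂b = -36(b - 3)(b + 2)(b + 3) = 0 at b ∈ {-3, -2, 3}.
The Hessian is diagonal: diag(f_aa, f_bb). Second derivatives: f_aa(-3)=6, f_aa(-1)=-6; f_bb(-3)=-216, f_bb(-2)=180, f_bb(3)=-1080.
Local maxima occur where both diagonal entries negative: (-1, -3), (-1, 3). Count: 2.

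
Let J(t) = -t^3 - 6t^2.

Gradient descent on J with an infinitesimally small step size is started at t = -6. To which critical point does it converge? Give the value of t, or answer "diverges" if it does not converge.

-4

J'(t) = -3t(t + 4), so J'(-6) = -36.
Gradient descent moves in the -J' direction, i.e. t is increasing.
The nearest critical point in that direction is t = -4, where J'' = 12 > 0 (a local minimum). The iterate converges there.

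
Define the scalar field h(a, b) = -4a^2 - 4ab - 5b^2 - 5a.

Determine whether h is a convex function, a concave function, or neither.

concave

h is quadratic, so its Hessian is the constant matrix H = [[-8, -4], [-4, -10]].
det(H) = 64, tr(H) = -18.
det(H) > 0 and tr(H) < 0, so H is negative definite everywhere: concave.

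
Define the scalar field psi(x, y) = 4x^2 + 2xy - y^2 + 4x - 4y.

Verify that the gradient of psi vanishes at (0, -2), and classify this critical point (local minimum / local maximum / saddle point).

saddle point

∇psi = (8x + 2y + 4, 2x - 2y - 4); substituting (0, -2) gives ∇psi = (0, 0), so (0, -2) is indeed a critical point.
The Hessian of psi is constant: H = [[8, 2], [2, -2]].
det(H) = 8·(-2) − 2² = -20.
Since det(H) < 0, H is indefinite and the critical point is a saddle point.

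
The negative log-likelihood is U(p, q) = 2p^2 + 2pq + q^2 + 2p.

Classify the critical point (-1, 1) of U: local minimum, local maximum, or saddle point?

The Hessian of U is constant: H = [[4, 2], [2, 2]].
det(H) = 4·2 − 2² = 4.
det(H) > 0 and tr(H) = 6 > 0, so H is positive definite and the point is a local minimum.

local minimum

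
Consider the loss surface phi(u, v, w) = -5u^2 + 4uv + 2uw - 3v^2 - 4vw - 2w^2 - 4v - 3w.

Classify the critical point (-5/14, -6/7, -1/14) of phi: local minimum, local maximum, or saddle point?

local maximum

The Hessian is constant: H = [[-10, 4, 2], [4, -6, -4], [2, -4, -4]].
Leading principal minors: Δ₁ = -10, Δ₂ = 44, Δ₃ = -56.
The minors alternate sign starting negative (−, +, −), so H is negative definite: a local maximum.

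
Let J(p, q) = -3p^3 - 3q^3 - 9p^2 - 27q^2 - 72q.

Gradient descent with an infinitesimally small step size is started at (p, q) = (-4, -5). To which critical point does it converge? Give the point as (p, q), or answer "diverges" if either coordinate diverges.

(-2, -4)

J is separable, so gradient descent decouples: p follows -∂J/∂p, q follows -∂J/∂q.
∂J/∂p = -9p(p + 2); at p=-4 this is -72, so p increases.
∂J/∂q = -9(q + 2)(q + 4); at q=-5 this is -27, so q increases.
p converges to its nearest critical value -2 (a local min of the p-part); q converges to -4. The iterate converges to (-2, -4).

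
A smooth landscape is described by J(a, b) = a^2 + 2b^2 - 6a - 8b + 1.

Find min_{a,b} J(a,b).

J(a,b) separates as P(a) + Q(b) + 1, so its minimum is min P + min Q + 1.
P'(a) = 2a - 6 vanishes at a ∈ {3}; Q'(b) = 4b - 8 vanishes at b ∈ {2}.
Local minima of P (where P''>0): P(3)=-9. Local minima of Q: Q(2)=-8.
So the global minimum of J is P(3) + Q(2) + 1 = -9 − 8 + 1 = -16, attained at (3, 2).

-16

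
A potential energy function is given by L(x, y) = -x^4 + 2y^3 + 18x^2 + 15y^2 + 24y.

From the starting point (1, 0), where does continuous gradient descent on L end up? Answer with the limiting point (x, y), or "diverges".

L is separable, so gradient descent decouples: x follows -∂L/∂x, y follows -∂L/∂y.
∂L/∂x = -4x(x - 3)(x + 3); at x=1 this is 32, so x decreases.
∂L/∂y = 6(y + 1)(y + 4); at y=0 this is 24, so y decreases.
x converges to its nearest critical value 0 (a local min of the x-part); y converges to -1. The iterate converges to (0, -1).

(0, -1)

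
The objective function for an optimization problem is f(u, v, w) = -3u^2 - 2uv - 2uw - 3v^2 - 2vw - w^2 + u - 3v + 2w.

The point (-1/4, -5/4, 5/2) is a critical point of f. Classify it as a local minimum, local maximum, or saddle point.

local maximum

The Hessian is constant: H = [[-6, -2, -2], [-2, -6, -2], [-2, -2, -2]].
Leading principal minors: Δ₁ = -6, Δ₂ = 32, Δ₃ = -32.
The minors alternate sign starting negative (−, +, −), so H is negative definite: a local maximum.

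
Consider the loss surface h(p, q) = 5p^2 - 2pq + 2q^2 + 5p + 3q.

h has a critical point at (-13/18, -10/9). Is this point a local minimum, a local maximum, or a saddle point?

The Hessian of h is constant: H = [[10, -2], [-2, 4]].
det(H) = 10·4 − (-2)² = 36.
det(H) > 0 and tr(H) = 14 > 0, so H is positive definite and the point is a local minimum.

local minimum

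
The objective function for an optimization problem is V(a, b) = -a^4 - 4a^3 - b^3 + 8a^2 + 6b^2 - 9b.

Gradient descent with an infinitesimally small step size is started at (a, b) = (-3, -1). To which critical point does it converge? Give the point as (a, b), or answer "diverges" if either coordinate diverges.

V is separable, so gradient descent decouples: a follows -∂V/∂a, b follows -∂V/∂b.
∂V/∂a = -4a(a - 1)(a + 4); at a=-3 this is -48, so a increases.
∂V/∂b = -3(b - 3)(b - 1); at b=-1 this is -24, so b increases.
a converges to its nearest critical value 0 (a local min of the a-part); b converges to 1. The iterate converges to (0, 1).

(0, 1)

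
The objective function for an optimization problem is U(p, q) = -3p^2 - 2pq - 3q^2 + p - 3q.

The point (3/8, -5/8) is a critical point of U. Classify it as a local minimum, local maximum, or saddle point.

The Hessian of U is constant: H = [[-6, -2], [-2, -6]].
det(H) = (-6)·(-6) − (-2)² = 32.
det(H) > 0 and tr(H) = -12 < 0, so H is negative definite and the point is a local maximum.

local maximum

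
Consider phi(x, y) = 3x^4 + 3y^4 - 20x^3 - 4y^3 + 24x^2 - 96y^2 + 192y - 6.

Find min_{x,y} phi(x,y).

-1414

phi(x,y) separates as P(x) + Q(y) − 6, so its minimum is min P + min Q − 6.
P'(x) = 12x(x - 4)(x - 1) vanishes at x ∈ {0, 1, 4}; Q'(y) = 12(y - 4)(y - 1)(y + 4) vanishes at y ∈ {-4, 1, 4}.
Local minima of P (where P''>0): P(0)=0, P(4)=-128. Local minima of Q: Q(-4)=-1280, Q(4)=-256.
So the global minimum of phi is P(4) + Q(-4) − 6 = -128 − 1280 − 6 = -1414, attained at (4, -4).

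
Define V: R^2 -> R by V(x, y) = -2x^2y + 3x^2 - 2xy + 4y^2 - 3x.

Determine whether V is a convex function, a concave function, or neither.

The term -2x^2y is cubic, so the Hessian is not constant.
∂²V/∂x² = -4y + 6, which takes both signs as y varies (negative for sufficiently large y). A diagonal entry of the Hessian changing sign means the Hessian is neither positive- nor negative-semidefinite on all of R^2.

neither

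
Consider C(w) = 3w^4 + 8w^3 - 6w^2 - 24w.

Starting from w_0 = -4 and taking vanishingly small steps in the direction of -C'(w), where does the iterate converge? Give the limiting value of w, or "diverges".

-2

C'(w) = 12(w - 1)(w + 1)(w + 2), so C'(-4) = -360.
Gradient descent moves in the -C' direction, i.e. w is increasing.
The nearest critical point in that direction is w = -2, where C'' = 36 > 0 (a local minimum). The iterate converges there.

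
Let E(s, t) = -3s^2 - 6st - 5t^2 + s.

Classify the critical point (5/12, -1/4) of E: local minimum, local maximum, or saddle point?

The Hessian of E is constant: H = [[-6, -6], [-6, -10]].
det(H) = (-6)·(-10) − (-6)² = 24.
det(H) > 0 and tr(H) = -16 < 0, so H is negative definite and the point is a local maximum.

local maximum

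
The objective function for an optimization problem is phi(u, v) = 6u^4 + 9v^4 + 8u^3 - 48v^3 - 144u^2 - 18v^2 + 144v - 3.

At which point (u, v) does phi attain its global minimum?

(-4, 4)

phi(u,v) separates as P(u) + Q(v) − 3, so its minimum is min P + min Q − 3.
P'(u) = 24u(u - 3)(u + 4) vanishes at u ∈ {-4, 0, 3}; Q'(v) = 36(v - 4)(v - 1)(v + 1) vanishes at v ∈ {-1, 1, 4}.
Local minima of P (where P''>0): P(-4)=-1280, P(3)=-594. Local minima of Q: Q(-1)=-105, Q(4)=-480.
So the global minimum of phi is P(-4) + Q(4) − 3 = -1280 − 480 − 3 = -1763, attained at (-4, 4).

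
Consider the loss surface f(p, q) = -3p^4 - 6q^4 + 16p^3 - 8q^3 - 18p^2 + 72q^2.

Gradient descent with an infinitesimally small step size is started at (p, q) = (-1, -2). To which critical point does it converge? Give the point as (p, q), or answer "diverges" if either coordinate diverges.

diverges

f is separable, so gradient descent decouples: p follows -∂f/∂p, q follows -∂f/∂q.
∂f/∂p = -12p(p - 3)(p - 1); at p=-1 this is 96, so p decreases.
∂f/∂q = -24q(q - 2)(q + 3); at q=-2 this is -192, so q increases.
The p-coordinate has no critical point in that direction and runs off to infinity.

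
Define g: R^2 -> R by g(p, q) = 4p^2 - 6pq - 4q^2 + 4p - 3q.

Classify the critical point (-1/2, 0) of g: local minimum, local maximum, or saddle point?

saddle point

The Hessian of g is constant: H = [[8, -6], [-6, -8]].
det(H) = 8·(-8) − (-6)² = -100.
Since det(H) < 0, H is indefinite and the critical point is a saddle point.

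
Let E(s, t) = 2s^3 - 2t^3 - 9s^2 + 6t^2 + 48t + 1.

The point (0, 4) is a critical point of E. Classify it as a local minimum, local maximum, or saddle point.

The mixed partial ∂²E/∂s∂t is 0, so the Hessian at any point is diag(E_ss, E_tt) = diag(6(2s - 3), 12(-t + 1)).
At (0, 4): H = diag(-18, -36).
Both eigenvalues are negative, so H is negative definite: a local maximum.

local maximum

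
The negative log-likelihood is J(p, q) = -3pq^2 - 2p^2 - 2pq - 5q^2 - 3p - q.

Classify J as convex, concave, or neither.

The term -3pq^2 is cubic, so the Hessian is not constant.
∂²J/∂q² = -6p - 10, which takes both signs as p varies (negative for sufficiently large p). A diagonal entry of the Hessian changing sign means the Hessian is neither positive- nor negative-semidefinite on all of R^2.

neither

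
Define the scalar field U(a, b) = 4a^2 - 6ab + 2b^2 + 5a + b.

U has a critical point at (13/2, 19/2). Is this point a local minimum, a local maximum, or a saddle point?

saddle point

The Hessian of U is constant: H = [[8, -6], [-6, 4]].
det(H) = 8·4 − (-6)² = -4.
Since det(H) < 0, H is indefinite and the critical point is a saddle point.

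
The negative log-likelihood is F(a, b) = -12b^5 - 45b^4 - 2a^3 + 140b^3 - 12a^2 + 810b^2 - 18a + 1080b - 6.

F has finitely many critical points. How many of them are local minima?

2

F separates as a function of a plus a function of b, so ∇F=0 decouples.
∂F/∂a = -6(a + 1)(a + 3) = 0 at a ∈ {-3, -1}; ∂F/∂b = -60(b - 3)(b + 1)(b + 2)(b + 3) = 0 at b ∈ {-3, -2, -1, 3}.
The Hessian is diagonal: diag(F_aa, F_bb). Second derivatives: F_aa(-3)=12, F_aa(-1)=-12; F_bb(-3)=720, F_bb(-2)=-300, F_bb(-1)=480, F_bb(3)=-7200.
Local minima occur where both diagonal entries positive: (-3, -3), (-3, -1). Count: 2.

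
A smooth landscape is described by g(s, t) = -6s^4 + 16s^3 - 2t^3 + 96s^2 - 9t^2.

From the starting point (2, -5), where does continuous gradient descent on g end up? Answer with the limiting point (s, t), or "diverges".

(0, -3)

g is separable, so gradient descent decouples: s follows -∂g/∂s, t follows -∂g/∂t.
∂g/∂s = -24s(s - 4)(s + 2); at s=2 this is 384, so s decreases.
∂g/∂t = -6t(t + 3); at t=-5 this is -60, so t increases.
s converges to its nearest critical value 0 (a local min of the s-part); t converges to -3. The iterate converges to (0, -3).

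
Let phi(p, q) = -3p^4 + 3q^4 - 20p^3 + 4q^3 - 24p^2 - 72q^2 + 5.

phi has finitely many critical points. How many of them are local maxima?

phi separates as a function of p plus a function of q, so ∇phi=0 decouples.
∂phi/∂p = -12p(p + 1)(p + 4) = 0 at p ∈ {-4, -1, 0}; ∂phi/∂q = 12q(q - 3)(q + 4) = 0 at q ∈ {-4, 0, 3}.
The Hessian is diagonal: diag(phi_pp, phi_qq). Second derivatives: phi_pp(-4)=-144, phi_pp(-1)=36, phi_pp(0)=-48; phi_qq(-4)=336, phi_qq(0)=-144, phi_qq(3)=252.
Local maxima occur where both diagonal entries negative: (-4, 0), (0, 0). Count: 2.

2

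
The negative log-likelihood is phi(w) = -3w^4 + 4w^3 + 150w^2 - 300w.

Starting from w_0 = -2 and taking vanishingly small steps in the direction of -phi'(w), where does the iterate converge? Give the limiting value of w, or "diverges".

1

phi'(w) = -12(w - 5)(w - 1)(w + 5), so phi'(-2) = -756.
Gradient descent moves in the -phi' direction, i.e. w is increasing.
The nearest critical point in that direction is w = 1, where phi'' = 288 > 0 (a local minimum). The iterate converges there.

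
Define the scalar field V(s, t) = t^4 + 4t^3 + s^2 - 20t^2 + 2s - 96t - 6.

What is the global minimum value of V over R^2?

-286

V(s,t) separates as P(s) + Q(t) − 6, so its minimum is min P + min Q − 6.
P'(s) = 2s + 2 vanishes at s ∈ {-1}; Q'(t) = 4(t - 3)(t + 2)(t + 4) vanishes at t ∈ {-4, -2, 3}.
Local minima of P (where P''>0): P(-1)=-1. Local minima of Q: Q(-4)=64, Q(3)=-279.
So the global minimum of V is P(-1) + Q(3) − 6 = -1 − 279 − 6 = -286, attained at (-1, 3).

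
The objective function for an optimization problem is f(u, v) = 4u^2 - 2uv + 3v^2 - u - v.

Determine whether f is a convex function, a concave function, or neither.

convex

f is quadratic, so its Hessian is the constant matrix H = [[8, -2], [-2, 6]].
det(H) = 44, tr(H) = 14.
det(H) > 0 and tr(H) > 0, so H is positive definite everywhere: convex.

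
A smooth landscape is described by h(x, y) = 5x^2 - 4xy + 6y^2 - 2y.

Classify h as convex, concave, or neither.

convex

h is quadratic, so its Hessian is the constant matrix H = [[10, -4], [-4, 12]].
det(H) = 104, tr(H) = 22.
det(H) > 0 and tr(H) > 0, so H is positive definite everywhere: convex.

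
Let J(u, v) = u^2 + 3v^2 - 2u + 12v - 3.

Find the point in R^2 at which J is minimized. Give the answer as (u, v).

J(u,v) separates as P(u) + Q(v) − 3, so its minimum is min P + min Q − 3.
P'(u) = 2u - 2 vanishes at u ∈ {1}; Q'(v) = 6v + 12 vanishes at v ∈ {-2}.
Local minima of P (where P''>0): P(1)=-1. Local minima of Q: Q(-2)=-12.
So the global minimum of J is P(1) + Q(-2) − 3 = -1 − 12 − 3 = -16, attained at (1, -2).

(1, -2)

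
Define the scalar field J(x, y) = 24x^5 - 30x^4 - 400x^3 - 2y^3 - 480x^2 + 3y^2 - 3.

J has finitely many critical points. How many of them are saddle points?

J separates as a function of x plus a function of y, so ∇J=0 decouples.
∂J/∂x = 120x(x - 4)(x + 1)(x + 2) = 0 at x ∈ {-2, -1, 0, 4}; ∂J/∂y = -6y(y - 1) = 0 at y ∈ {0, 1}.
The Hessian is diagonal: diag(J_xx, J_yy). Second derivatives: J_xx(-2)=-1440, J_xx(-1)=600, J_xx(0)=-960, J_xx(4)=14400; J_yy(0)=6, J_yy(1)=-6.
Saddle points occur where the two diagonal entries have opposite signs: (-2, 0), (-1, 1), (0, 0), (4, 1). Count: 4.

4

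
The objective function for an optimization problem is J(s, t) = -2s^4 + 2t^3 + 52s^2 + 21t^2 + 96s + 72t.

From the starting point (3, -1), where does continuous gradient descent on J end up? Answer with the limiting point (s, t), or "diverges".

(-1, -3)

J is separable, so gradient descent decouples: s follows -∂J/∂s, t follows -∂J/∂t.
∂J/∂s = -8(s - 4)(s + 1)(s + 3); at s=3 this is 192, so s decreases.
∂J/∂t = 6(t + 3)(t + 4); at t=-1 this is 36, so t decreases.
s converges to its nearest critical value -1 (a local min of the s-part); t converges to -3. The iterate converges to (-1, -3).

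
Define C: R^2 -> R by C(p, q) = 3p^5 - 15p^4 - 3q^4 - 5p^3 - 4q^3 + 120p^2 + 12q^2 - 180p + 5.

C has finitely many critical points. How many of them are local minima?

C separates as a function of p plus a function of q, so ∇C=0 decouples.
∂C/∂p = 15(p - 3)(p - 2)(p - 1)(p + 2) = 0 at p ∈ {-2, 1, 2, 3}; ∂C/∂q = -12q(q - 1)(q + 2) = 0 at q ∈ {-2, 0, 1}.
The Hessian is diagonal: diag(C_pp, C_qq). Second derivatives: C_pp(-2)=-900, C_pp(1)=90, C_pp(2)=-60, C_pp(3)=150; C_qq(-2)=-72, C_qq(0)=24, C_qq(1)=-36.
Local minima occur where both diagonal entries positive: (1, 0), (3, 0). Count: 2.

2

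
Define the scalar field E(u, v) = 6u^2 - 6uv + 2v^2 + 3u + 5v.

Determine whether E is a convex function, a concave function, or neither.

convex

E is quadratic, so its Hessian is the constant matrix H = [[12, -6], [-6, 4]].
det(H) = 12, tr(H) = 16.
det(H) > 0 and tr(H) > 0, so H is positive definite everywhere: convex.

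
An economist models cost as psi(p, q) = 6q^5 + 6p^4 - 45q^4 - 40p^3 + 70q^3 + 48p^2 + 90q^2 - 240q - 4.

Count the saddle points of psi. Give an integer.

psi separates as a function of p plus a function of q, so ∇psi=0 decouples.
∂psi/∂p = 24p(p - 4)(p - 1) = 0 at p ∈ {0, 1, 4}; ∂psi/∂q = 30(q - 4)(q - 2)(q - 1)(q + 1) = 0 at q ∈ {-1, 1, 2, 4}.
The Hessian is diagonal: diag(psi_pp, psi_qq). Second derivatives: psi_pp(0)=96, psi_pp(1)=-72, psi_pp(4)=288; psi_qq(-1)=-900, psi_qq(1)=180, psi_qq(2)=-180, psi_qq(4)=900.
Saddle points occur where the two diagonal entries have opposite signs: (0, -1), (0, 2), (1, 1), (1, 4), (4, -1), (4, 2). Count: 6.

6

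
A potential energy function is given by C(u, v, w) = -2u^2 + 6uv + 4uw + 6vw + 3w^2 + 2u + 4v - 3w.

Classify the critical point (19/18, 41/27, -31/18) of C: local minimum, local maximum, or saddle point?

saddle point

The Hessian is constant: H = [[-4, 6, 4], [6, 0, 6], [4, 6, 6]].
Leading principal minors: Δ₁ = -4, Δ₂ = -36, Δ₃ = 216.
The minors fit neither the all-positive nor the alternating-sign pattern, so H is indefinite: a saddle point.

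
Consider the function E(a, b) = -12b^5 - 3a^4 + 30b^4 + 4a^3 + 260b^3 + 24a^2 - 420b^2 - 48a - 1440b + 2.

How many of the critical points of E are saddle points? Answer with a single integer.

6

E separates as a function of a plus a function of b, so ∇E=0 decouples.
∂E/∂a = -12(a - 2)(a - 1)(a + 2) = 0 at a ∈ {-2, 1, 2}; ∂E/∂b = -60(b - 4)(b - 2)(b + 1)(b + 3) = 0 at b ∈ {-3, -1, 2, 4}.
The Hessian is diagonal: diag(E_aa, E_bb). Second derivatives: E_aa(-2)=-144, E_aa(1)=36, E_aa(2)=-48; E_bb(-3)=4200, E_bb(-1)=-1800, E_bb(2)=1800, E_bb(4)=-4200.
Saddle points occur where the two diagonal entries have opposite signs: (-2, -3), (-2, 2), (1, -1), (1, 4), (2, -3), (2, 2). Count: 6.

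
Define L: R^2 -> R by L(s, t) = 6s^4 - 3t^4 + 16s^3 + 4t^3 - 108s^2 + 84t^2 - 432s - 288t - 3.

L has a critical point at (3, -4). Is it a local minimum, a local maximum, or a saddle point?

The mixed partial ∂²L/∂s∂t is 0, so the Hessian at any point is diag(L_ss, L_tt) = diag(24(3s^2 + 4s - 9), 12(-3t^2 + 2t + 14)).
At (3, -4): H = diag(720, -504).
The eigenvalues have opposite signs, so H is indefinite: a saddle point.

saddle point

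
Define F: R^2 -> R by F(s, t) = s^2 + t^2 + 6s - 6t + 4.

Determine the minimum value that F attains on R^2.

-14

F(s,t) separates as P(s) + Q(t) + 4, so its minimum is min P + min Q + 4.
P'(s) = 2s + 6 vanishes at s ∈ {-3}; Q'(t) = 2(t - 3) vanishes at t ∈ {3}.
Local minima of P (where P''>0): P(-3)=-9. Local minima of Q: Q(3)=-9.
So the global minimum of F is P(-3) + Q(3) + 4 = -9 − 9 + 4 = -14, attained at (-3, 3).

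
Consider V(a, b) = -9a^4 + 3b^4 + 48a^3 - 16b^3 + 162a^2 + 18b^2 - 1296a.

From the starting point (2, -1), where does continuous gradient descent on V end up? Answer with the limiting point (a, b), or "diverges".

V is separable, so gradient descent decouples: a follows -∂V/∂a, b follows -∂V/∂b.
∂V/∂a = -36(a - 4)(a - 3)(a + 3); at a=2 this is -360, so a increases.
∂V/∂b = 12b(b - 3)(b - 1); at b=-1 this is -96, so b increases.
a converges to its nearest critical value 3 (a local min of the a-part); b converges to 0. The iterate converges to (3, 0).

(3, 0)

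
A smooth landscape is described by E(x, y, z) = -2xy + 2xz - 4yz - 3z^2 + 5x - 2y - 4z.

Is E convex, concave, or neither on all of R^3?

E is quadratic, so its Hessian is the constant matrix H = [[0, -2, 2], [-2, 0, -4], [2, -4, -6]].
Leading principal minors: 0, -4, 56.
Neither pattern holds ⇒ H is indefinite ⇒ neither convex nor concave.

neither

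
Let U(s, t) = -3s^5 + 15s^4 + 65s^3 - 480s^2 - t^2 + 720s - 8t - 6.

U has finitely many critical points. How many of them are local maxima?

U separates as a function of s plus a function of t, so ∇U=0 decouples.
∂U/∂s = -15(s - 4)(s - 3)(s - 1)(s + 4) = 0 at s ∈ {-4, 1, 3, 4}; ∂U/∂t = -2(t + 4) = 0 at t ∈ {-4}.
The Hessian is diagonal: diag(U_ss, U_tt). Second derivatives: U_ss(-4)=4200, U_ss(1)=-450, U_ss(3)=210, U_ss(4)=-360; U_tt(-4)=-2.
Local maxima occur where both diagonal entries negative: (1, -4), (4, -4). Count: 2.

2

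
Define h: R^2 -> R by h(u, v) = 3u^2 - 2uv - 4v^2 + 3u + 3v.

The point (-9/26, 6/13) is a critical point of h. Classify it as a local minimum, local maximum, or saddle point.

The Hessian of h is constant: H = [[6, -2], [-2, -8]].
det(H) = 6·(-8) − (-2)² = -52.
Since det(H) < 0, H is indefinite and the critical point is a saddle point.

saddle point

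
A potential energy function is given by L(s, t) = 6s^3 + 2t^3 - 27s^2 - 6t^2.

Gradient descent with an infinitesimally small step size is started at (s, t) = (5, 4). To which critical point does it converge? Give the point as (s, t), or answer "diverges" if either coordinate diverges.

(3, 2)

L is separable, so gradient descent decouples: s follows -∂L/∂s, t follows -∂L/∂t.
∂L/∂s = 18s(s - 3); at s=5 this is 180, so s decreases.
∂L/∂t = 6t(t - 2); at t=4 this is 48, so t decreases.
s converges to its nearest critical value 3 (a local min of the s-part); t converges to 2. The iterate converges to (3, 2).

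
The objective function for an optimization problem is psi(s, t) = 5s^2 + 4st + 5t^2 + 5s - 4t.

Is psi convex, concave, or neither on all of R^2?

psi is quadratic, so its Hessian is the constant matrix H = [[10, 4], [4, 10]].
det(H) = 84, tr(H) = 20.
det(H) > 0 and tr(H) > 0, so H is positive definite everywhere: convex.

convex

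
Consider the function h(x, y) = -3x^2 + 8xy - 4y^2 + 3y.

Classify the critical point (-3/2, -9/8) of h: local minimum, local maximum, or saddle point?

The Hessian of h is constant: H = [[-6, 8], [8, -8]].
det(H) = (-6)·(-8) − 8² = -16.
Since det(H) < 0, H is indefinite and the critical point is a saddle point.

saddle point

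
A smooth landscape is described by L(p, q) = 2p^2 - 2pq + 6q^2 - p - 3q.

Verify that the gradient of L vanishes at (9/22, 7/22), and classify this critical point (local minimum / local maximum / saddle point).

∇L = (4p - 2q - 1, -2p + 12q - 3); substituting (9/22, 7/22) gives ∇L = (0, 0), so (9/22, 7/22) is indeed a critical point.
The Hessian of L is constant: H = [[4, -2], [-2, 12]].
det(H) = 4·12 − (-2)² = 44.
det(H) > 0 and tr(H) = 16 > 0, so H is positive definite and the point is a local minimum.

local minimum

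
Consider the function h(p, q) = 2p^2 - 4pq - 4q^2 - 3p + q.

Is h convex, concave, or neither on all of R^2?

h is quadratic, so its Hessian is the constant matrix H = [[4, -4], [-4, -8]].
det(H) = -48, tr(H) = -4.
det(H) < 0, so H is indefinite: neither convex nor concave.

neither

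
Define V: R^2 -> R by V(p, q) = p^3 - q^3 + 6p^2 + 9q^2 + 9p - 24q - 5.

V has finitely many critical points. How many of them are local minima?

1

V separates as a function of p plus a function of q, so ∇V=0 decouples.
∂V/∂p = 3(p + 1)(p + 3) = 0 at p ∈ {-3, -1}; ∂V/∂q = -3(q - 4)(q - 2) = 0 at q ∈ {2, 4}.
The Hessian is diagonal: diag(V_pp, V_qq). Second derivatives: V_pp(-3)=-6, V_pp(-1)=6; V_qq(2)=6, V_qq(4)=-6.
Local minima occur where both diagonal entries positive: (-1, 2). Count: 1.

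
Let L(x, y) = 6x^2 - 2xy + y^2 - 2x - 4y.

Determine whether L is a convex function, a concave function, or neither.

L is quadratic, so its Hessian is the constant matrix H = [[12, -2], [-2, 2]].
det(H) = 20, tr(H) = 14.
det(H) > 0 and tr(H) > 0, so H is positive definite everywhere: convex.

convex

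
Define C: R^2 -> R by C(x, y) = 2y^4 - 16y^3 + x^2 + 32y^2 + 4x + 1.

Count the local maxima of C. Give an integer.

C separates as a function of x plus a function of y, so ∇C=0 decouples.
∂C/∂x = 2(x + 2) = 0 at x ∈ {-2}; ∂C/∂y = 8y(y - 4)(y - 2) = 0 at y ∈ {0, 2, 4}.
The Hessian is diagonal: diag(C_xx, C_yy). Second derivatives: C_xx(-2)=2; C_yy(0)=64, C_yy(2)=-32, C_yy(4)=64.
Local maxima occur where both diagonal entries negative: none. Count: 0.

0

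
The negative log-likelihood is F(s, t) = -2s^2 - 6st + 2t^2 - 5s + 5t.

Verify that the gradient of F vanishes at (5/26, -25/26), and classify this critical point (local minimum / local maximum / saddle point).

saddle point

∇F = (-4s - 6t - 5, -6s + 4t + 5); substituting (5/26, -25/26) gives ∇F = (0, 0), so (5/26, -25/26) is indeed a critical point.
The Hessian of F is constant: H = [[-4, -6], [-6, 4]].
det(H) = (-4)·4 − (-6)² = -52.
Since det(H) < 0, H is indefinite and the critical point is a saddle point.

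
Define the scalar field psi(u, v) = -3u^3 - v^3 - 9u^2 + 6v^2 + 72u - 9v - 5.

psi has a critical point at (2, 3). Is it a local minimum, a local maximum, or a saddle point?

The mixed partial ∂²psi/∂u∂v is 0, so the Hessian at any point is diag(psi_uu, psi_vv) = diag(-18(u + 1), 6(-v + 2)).
At (2, 3): H = diag(-54, -6).
Both eigenvalues are negative, so H is negative definite: a local maximum.

local maximum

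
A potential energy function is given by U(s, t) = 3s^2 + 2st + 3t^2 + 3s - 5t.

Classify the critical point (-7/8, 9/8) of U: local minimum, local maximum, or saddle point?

local minimum

The Hessian of U is constant: H = [[6, 2], [2, 6]].
det(H) = 6·6 − 2² = 32.
det(H) > 0 and tr(H) = 12 > 0, so H is positive definite and the point is a local minimum.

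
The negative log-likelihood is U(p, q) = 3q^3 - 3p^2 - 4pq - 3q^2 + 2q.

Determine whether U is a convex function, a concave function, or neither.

neither

The term 3q^3 is cubic, so the Hessian is not constant.
∂²U/∂q² = 18q - 6, which takes both signs as q varies (negative for sufficiently negative q). A diagonal entry of the Hessian changing sign means the Hessian is neither positive- nor negative-semidefinite on all of R^2.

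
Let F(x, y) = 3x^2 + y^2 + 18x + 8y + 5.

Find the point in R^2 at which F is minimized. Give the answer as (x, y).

F(x,y) separates as P(x) + Q(y) + 5, so its minimum is min P + min Q + 5.
P'(x) = 6x + 18 vanishes at x ∈ {-3}; Q'(y) = 2y + 8 vanishes at y ∈ {-4}.
Local minima of P (where P''>0): P(-3)=-27. Local minima of Q: Q(-4)=-16.
So the global minimum of F is P(-3) + Q(-4) + 5 = -27 − 16 + 5 = -38, attained at (-3, -4).

(-3, -4)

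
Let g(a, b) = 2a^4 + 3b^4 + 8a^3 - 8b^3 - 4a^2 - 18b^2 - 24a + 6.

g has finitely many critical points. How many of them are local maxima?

g separates as a function of a plus a function of b, so ∇g=0 decouples.
∂g/∂a = 8(a - 1)(a + 1)(a + 3) = 0 at a ∈ {-3, -1, 1}; ∂g/∂b = 12b(b - 3)(b + 1) = 0 at b ∈ {-1, 0, 3}.
The Hessian is diagonal: diag(g_aa, g_bb). Second derivatives: g_aa(-3)=64, g_aa(-1)=-32, g_aa(1)=64; g_bb(-1)=48, g_bb(0)=-36, g_bb(3)=144.
Local maxima occur where both diagonal entries negative: (-1, 0). Count: 1.

1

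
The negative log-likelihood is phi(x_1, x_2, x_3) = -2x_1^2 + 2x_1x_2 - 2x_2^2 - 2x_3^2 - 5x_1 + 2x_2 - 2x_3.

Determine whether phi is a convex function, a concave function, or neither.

concave

phi is quadratic, so its Hessian is the constant matrix H = [[-4, 2, 0], [2, -4, 0], [0, 0, -4]].
Leading principal minors: -4, 12, -48.
Signs alternate −, +, − ⇒ H ≺ 0 ⇒ concave.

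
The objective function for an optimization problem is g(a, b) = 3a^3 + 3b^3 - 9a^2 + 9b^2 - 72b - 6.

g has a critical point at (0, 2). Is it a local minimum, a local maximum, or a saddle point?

The mixed partial ∂²g/∂a∂b is 0, so the Hessian at any point is diag(g_aa, g_bb) = diag(18(a - 1), 18(b + 1)).
At (0, 2): H = diag(-18, 54).
The eigenvalues have opposite signs, so H is indefinite: a saddle point.

saddle point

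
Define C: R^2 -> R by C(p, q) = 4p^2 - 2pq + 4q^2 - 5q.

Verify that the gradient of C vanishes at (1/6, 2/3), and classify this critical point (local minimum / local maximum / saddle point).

∇C = (8p - 2q, -2p + 8q - 5); substituting (1/6, 2/3) gives ∇C = (0, 0), so (1/6, 2/3) is indeed a critical point.
The Hessian of C is constant: H = [[8, -2], [-2, 8]].
det(H) = 8·8 − (-2)² = 60.
det(H) > 0 and tr(H) = 16 > 0, so H is positive definite and the point is a local minimum.

local minimum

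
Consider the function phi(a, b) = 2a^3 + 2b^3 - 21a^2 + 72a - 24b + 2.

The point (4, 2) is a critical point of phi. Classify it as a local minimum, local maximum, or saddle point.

The mixed partial ∂²phi/∂a∂b is 0, so the Hessian at any point is diag(phi_aa, phi_bb) = diag(6(2a - 7), 12b).
At (4, 2): H = diag(6, 24).
Both eigenvalues are positive, so H is positive definite: a local minimum.

local minimum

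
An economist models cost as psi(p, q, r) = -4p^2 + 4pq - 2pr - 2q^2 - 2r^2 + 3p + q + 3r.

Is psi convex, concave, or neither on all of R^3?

concave

psi is quadratic, so its Hessian is the constant matrix H = [[-8, 4, -2], [4, -4, 0], [-2, 0, -4]].
Leading principal minors: -8, 16, -48.
Signs alternate −, +, − ⇒ H ≺ 0 ⇒ concave.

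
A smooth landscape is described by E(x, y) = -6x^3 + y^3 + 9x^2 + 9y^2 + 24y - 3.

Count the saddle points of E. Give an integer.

E separates as a function of x plus a function of y, so ∇E=0 decouples.
∂E/∂x = -18x(x - 1) = 0 at x ∈ {0, 1}; ∂E/∂y = 3(y + 2)(y + 4) = 0 at y ∈ {-4, -2}.
The Hessian is diagonal: diag(E_xx, E_yy). Second derivatives: E_xx(0)=18, E_xx(1)=-18; E_yy(-4)=-6, E_yy(-2)=6.
Saddle points occur where the two diagonal entries have opposite signs: (0, -4), (1, -2). Count: 2.

2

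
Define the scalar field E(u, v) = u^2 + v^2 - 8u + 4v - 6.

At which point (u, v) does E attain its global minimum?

E(u,v) separates as P(u) + Q(v) − 6, so its minimum is min P + min Q − 6.
P'(u) = 2u - 8 vanishes at u ∈ {4}; Q'(v) = 2v + 4 vanishes at v ∈ {-2}.
Local minima of P (where P''>0): P(4)=-16. Local minima of Q: Q(-2)=-4.
So the global minimum of E is P(4) + Q(-2) − 6 = -16 − 4 − 6 = -26, attained at (4, -2).

(4, -2)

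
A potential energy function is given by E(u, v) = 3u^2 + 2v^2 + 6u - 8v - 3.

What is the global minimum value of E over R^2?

-14

E(u,v) separates as P(u) + Q(v) − 3, so its minimum is min P + min Q − 3.
P'(u) = 6u + 6 vanishes at u ∈ {-1}; Q'(v) = 4v - 8 vanishes at v ∈ {2}.
Local minima of P (where P''>0): P(-1)=-3. Local minima of Q: Q(2)=-8.
So the global minimum of E is P(-1) + Q(2) − 3 = -3 − 8 − 3 = -14, attained at (-1, 2).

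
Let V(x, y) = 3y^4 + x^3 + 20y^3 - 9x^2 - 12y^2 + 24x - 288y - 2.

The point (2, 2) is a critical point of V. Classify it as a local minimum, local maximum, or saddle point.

saddle point

The mixed partial ∂²V/∂x∂y is 0, so the Hessian at any point is diag(V_xx, V_yy) = diag(6(x - 3), 12(3y^2 + 10y - 2)).
At (2, 2): H = diag(-6, 360).
The eigenvalues have opposite signs, so H is indefinite: a saddle point.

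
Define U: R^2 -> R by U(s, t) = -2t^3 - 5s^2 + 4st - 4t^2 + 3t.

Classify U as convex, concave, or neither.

neither

The term -2t^3 is cubic, so the Hessian is not constant.
∂²U/∂t² = -12t - 8, which takes both signs as t varies (negative for sufficiently large t). A diagonal entry of the Hessian changing sign means the Hessian is neither positive- nor negative-semidefinite on all of R^2.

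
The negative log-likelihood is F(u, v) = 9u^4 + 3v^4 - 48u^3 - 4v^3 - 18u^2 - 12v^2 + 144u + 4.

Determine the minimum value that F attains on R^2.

-508

F(u,v) separates as P(u) + Q(v) + 4, so its minimum is min P + min Q + 4.
P'(u) = 36(u - 4)(u - 1)(u + 1) vanishes at u ∈ {-1, 1, 4}; Q'(v) = 12v(v - 2)(v + 1) vanishes at v ∈ {-1, 0, 2}.
Local minima of P (where P''>0): P(-1)=-105, P(4)=-480. Local minima of Q: Q(-1)=-5, Q(2)=-32.
So the global minimum of F is P(4) + Q(2) + 4 = -480 − 32 + 4 = -508, attained at (4, 2).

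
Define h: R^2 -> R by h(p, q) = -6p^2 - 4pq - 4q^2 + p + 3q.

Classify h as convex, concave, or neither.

h is quadratic, so its Hessian is the constant matrix H = [[-12, -4], [-4, -8]].
det(H) = 80, tr(H) = -20.
det(H) > 0 and tr(H) < 0, so H is negative definite everywhere: concave.

concave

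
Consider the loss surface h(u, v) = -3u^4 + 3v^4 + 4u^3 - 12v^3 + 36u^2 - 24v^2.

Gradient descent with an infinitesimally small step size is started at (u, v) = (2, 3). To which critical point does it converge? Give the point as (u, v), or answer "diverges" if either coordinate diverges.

h is separable, so gradient descent decouples: u follows -∂h/∂u, v follows -∂h/∂v.
∂h/∂u = -12u(u - 3)(u + 2); at u=2 this is 96, so u decreases.
∂h/∂v = 12v(v - 4)(v + 1); at v=3 this is -144, so v increases.
u converges to its nearest critical value 0 (a local min of the u-part); v converges to 4. The iterate converges to (0, 4).

(0, 4)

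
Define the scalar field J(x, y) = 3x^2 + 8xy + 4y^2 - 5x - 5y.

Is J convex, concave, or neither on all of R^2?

J is quadratic, so its Hessian is the constant matrix H = [[6, 8], [8, 8]].
det(H) = -16, tr(H) = 14.
det(H) < 0, so H is indefinite: neither convex nor concave.

neither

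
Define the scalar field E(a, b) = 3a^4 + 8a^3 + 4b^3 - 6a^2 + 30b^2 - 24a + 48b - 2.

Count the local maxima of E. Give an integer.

1

E separates as a function of a plus a function of b, so ∇E=0 decouples.
∂E/∂a = 12(a - 1)(a + 1)(a + 2) = 0 at a ∈ {-2, -1, 1}; ∂E/∂b = 12(b + 1)(b + 4) = 0 at b ∈ {-4, -1}.
The Hessian is diagonal: diag(E_aa, E_bb). Second derivatives: E_aa(-2)=36, E_aa(-1)=-24, E_aa(1)=72; E_bb(-4)=-36, E_bb(-1)=36.
Local maxima occur where both diagonal entries negative: (-1, -4). Count: 1.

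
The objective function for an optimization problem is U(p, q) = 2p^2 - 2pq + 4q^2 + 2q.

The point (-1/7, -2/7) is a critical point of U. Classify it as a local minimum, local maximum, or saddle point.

The Hessian of U is constant: H = [[4, -2], [-2, 8]].
det(H) = 4·8 − (-2)² = 28.
det(H) > 0 and tr(H) = 12 > 0, so H is positive definite and the point is a local minimum.

local minimum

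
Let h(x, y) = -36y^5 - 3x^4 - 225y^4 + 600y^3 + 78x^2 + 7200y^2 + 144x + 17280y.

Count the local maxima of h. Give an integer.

4

h separates as a function of x plus a function of y, so ∇h=0 decouples.
∂h/∂x = -12(x - 4)(x + 1)(x + 3) = 0 at x ∈ {-3, -1, 4}; ∂h/∂y = -180(y - 4)(y + 2)(y + 3)(y + 4) = 0 at y ∈ {-4, -3, -2, 4}.
The Hessian is diagonal: diag(h_xx, h_yy). Second derivatives: h_xx(-3)=-168, h_xx(-1)=120, h_xx(4)=-420; h_yy(-4)=2880, h_yy(-3)=-1260, h_yy(-2)=2160, h_yy(4)=-60480.
Local maxima occur where both diagonal entries negative: (-3, -3), (-3, 4), (4, -3), (4, 4). Count: 4.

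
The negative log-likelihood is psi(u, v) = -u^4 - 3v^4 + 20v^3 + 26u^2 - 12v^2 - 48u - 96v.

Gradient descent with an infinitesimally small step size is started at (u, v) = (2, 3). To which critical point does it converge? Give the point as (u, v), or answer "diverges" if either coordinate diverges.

(1, 2)

psi is separable, so gradient descent decouples: u follows -∂psi/∂u, v follows -∂psi/∂v.
∂psi/∂u = -4(u - 3)(u - 1)(u + 4); at u=2 this is 24, so u decreases.
∂psi/∂v = -12(v - 4)(v - 2)(v + 1); at v=3 this is 48, so v decreases.
u converges to its nearest critical value 1 (a local min of the u-part); v converges to 2. The iterate converges to (1, 2).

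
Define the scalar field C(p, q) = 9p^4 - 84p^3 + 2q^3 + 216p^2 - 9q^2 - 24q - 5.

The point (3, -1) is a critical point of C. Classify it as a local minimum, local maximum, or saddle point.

local maximum

The mixed partial ∂²C/∂p∂q is 0, so the Hessian at any point is diag(C_pp, C_qq) = diag(36(3p^2 - 14p + 12), 6(2q - 3)).
At (3, -1): H = diag(-108, -30).
Both eigenvalues are negative, so H is negative definite: a local maximum.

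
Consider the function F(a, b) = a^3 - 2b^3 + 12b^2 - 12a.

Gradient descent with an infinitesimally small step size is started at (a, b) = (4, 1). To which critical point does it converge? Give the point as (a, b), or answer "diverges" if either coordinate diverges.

(2, 0)

F is separable, so gradient descent decouples: a follows -∂F/∂a, b follows -∂F/∂b.
∂F/∂a = 3(a - 2)(a + 2); at a=4 this is 36, so a decreases.
∂F/∂b = -6b(b - 4); at b=1 this is 18, so b decreases.
a converges to its nearest critical value 2 (a local min of the a-part); b converges to 0. The iterate converges to (2, 0).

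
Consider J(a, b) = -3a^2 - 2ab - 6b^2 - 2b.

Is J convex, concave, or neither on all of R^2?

J is quadratic, so its Hessian is the constant matrix H = [[-6, -2], [-2, -12]].
det(H) = 68, tr(H) = -18.
det(H) > 0 and tr(H) < 0, so H is negative definite everywhere: concave.

concave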